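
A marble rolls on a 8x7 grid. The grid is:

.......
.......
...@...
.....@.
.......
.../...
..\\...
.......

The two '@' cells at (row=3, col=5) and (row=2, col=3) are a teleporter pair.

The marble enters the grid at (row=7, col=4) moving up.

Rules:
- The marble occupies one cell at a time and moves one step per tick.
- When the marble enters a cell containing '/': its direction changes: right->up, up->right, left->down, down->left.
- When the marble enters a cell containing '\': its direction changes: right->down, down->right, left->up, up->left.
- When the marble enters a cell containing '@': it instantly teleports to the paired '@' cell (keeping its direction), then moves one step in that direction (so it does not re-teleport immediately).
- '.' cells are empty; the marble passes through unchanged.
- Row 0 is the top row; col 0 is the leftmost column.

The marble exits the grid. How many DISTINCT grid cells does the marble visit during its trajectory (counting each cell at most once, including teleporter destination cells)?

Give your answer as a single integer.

Answer: 8

Derivation:
Step 1: enter (7,4), '.' pass, move up to (6,4)
Step 2: enter (6,4), '.' pass, move up to (5,4)
Step 3: enter (5,4), '.' pass, move up to (4,4)
Step 4: enter (4,4), '.' pass, move up to (3,4)
Step 5: enter (3,4), '.' pass, move up to (2,4)
Step 6: enter (2,4), '.' pass, move up to (1,4)
Step 7: enter (1,4), '.' pass, move up to (0,4)
Step 8: enter (0,4), '.' pass, move up to (-1,4)
Step 9: at (-1,4) — EXIT via top edge, pos 4
Distinct cells visited: 8 (path length 8)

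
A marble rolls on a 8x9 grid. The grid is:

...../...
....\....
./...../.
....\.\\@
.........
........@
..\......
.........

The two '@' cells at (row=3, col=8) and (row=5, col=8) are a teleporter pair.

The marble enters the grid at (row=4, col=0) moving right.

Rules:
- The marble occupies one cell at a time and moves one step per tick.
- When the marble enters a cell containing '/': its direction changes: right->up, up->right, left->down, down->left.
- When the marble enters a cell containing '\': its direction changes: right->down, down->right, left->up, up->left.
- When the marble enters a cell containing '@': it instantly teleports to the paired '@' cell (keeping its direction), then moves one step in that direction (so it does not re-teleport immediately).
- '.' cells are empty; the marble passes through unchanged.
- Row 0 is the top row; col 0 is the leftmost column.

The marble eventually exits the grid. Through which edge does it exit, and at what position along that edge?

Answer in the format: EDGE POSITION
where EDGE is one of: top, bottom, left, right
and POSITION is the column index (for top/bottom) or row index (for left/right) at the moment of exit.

Step 1: enter (4,0), '.' pass, move right to (4,1)
Step 2: enter (4,1), '.' pass, move right to (4,2)
Step 3: enter (4,2), '.' pass, move right to (4,3)
Step 4: enter (4,3), '.' pass, move right to (4,4)
Step 5: enter (4,4), '.' pass, move right to (4,5)
Step 6: enter (4,5), '.' pass, move right to (4,6)
Step 7: enter (4,6), '.' pass, move right to (4,7)
Step 8: enter (4,7), '.' pass, move right to (4,8)
Step 9: enter (4,8), '.' pass, move right to (4,9)
Step 10: at (4,9) — EXIT via right edge, pos 4

Answer: right 4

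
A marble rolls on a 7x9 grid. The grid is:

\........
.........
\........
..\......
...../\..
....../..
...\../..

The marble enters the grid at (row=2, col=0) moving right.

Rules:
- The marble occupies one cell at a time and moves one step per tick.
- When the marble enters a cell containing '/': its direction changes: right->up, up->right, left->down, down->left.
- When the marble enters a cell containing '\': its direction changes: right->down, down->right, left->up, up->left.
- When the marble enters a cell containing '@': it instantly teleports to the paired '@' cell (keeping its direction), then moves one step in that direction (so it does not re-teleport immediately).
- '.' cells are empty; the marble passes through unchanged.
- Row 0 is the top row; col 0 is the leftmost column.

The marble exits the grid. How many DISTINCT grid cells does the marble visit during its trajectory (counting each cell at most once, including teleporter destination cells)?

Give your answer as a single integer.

Answer: 5

Derivation:
Step 1: enter (2,0), '\' deflects right->down, move down to (3,0)
Step 2: enter (3,0), '.' pass, move down to (4,0)
Step 3: enter (4,0), '.' pass, move down to (5,0)
Step 4: enter (5,0), '.' pass, move down to (6,0)
Step 5: enter (6,0), '.' pass, move down to (7,0)
Step 6: at (7,0) — EXIT via bottom edge, pos 0
Distinct cells visited: 5 (path length 5)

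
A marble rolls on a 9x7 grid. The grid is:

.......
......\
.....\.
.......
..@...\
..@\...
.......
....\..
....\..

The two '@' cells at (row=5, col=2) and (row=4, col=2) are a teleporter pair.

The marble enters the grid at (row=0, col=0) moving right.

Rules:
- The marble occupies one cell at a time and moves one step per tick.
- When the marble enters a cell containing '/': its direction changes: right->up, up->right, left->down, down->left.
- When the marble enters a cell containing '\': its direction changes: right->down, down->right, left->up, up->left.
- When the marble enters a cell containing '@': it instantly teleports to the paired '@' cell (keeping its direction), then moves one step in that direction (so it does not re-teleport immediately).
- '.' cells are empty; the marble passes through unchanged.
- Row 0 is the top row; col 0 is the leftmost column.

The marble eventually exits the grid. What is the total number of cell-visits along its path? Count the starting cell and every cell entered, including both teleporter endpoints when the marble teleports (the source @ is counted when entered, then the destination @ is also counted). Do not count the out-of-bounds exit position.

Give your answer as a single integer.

Answer: 7

Derivation:
Step 1: enter (0,0), '.' pass, move right to (0,1)
Step 2: enter (0,1), '.' pass, move right to (0,2)
Step 3: enter (0,2), '.' pass, move right to (0,3)
Step 4: enter (0,3), '.' pass, move right to (0,4)
Step 5: enter (0,4), '.' pass, move right to (0,5)
Step 6: enter (0,5), '.' pass, move right to (0,6)
Step 7: enter (0,6), '.' pass, move right to (0,7)
Step 8: at (0,7) — EXIT via right edge, pos 0
Path length (cell visits): 7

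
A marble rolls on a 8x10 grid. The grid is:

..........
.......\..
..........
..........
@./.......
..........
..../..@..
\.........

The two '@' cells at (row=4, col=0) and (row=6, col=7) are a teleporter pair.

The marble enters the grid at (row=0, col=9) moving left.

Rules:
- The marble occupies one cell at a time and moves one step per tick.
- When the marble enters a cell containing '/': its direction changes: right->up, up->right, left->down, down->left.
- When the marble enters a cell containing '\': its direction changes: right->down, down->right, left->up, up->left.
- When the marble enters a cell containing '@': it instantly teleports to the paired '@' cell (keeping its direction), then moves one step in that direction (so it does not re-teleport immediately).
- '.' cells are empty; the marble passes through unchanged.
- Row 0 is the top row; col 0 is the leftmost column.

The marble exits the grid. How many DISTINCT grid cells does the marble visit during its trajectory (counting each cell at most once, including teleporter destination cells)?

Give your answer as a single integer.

Step 1: enter (0,9), '.' pass, move left to (0,8)
Step 2: enter (0,8), '.' pass, move left to (0,7)
Step 3: enter (0,7), '.' pass, move left to (0,6)
Step 4: enter (0,6), '.' pass, move left to (0,5)
Step 5: enter (0,5), '.' pass, move left to (0,4)
Step 6: enter (0,4), '.' pass, move left to (0,3)
Step 7: enter (0,3), '.' pass, move left to (0,2)
Step 8: enter (0,2), '.' pass, move left to (0,1)
Step 9: enter (0,1), '.' pass, move left to (0,0)
Step 10: enter (0,0), '.' pass, move left to (0,-1)
Step 11: at (0,-1) — EXIT via left edge, pos 0
Distinct cells visited: 10 (path length 10)

Answer: 10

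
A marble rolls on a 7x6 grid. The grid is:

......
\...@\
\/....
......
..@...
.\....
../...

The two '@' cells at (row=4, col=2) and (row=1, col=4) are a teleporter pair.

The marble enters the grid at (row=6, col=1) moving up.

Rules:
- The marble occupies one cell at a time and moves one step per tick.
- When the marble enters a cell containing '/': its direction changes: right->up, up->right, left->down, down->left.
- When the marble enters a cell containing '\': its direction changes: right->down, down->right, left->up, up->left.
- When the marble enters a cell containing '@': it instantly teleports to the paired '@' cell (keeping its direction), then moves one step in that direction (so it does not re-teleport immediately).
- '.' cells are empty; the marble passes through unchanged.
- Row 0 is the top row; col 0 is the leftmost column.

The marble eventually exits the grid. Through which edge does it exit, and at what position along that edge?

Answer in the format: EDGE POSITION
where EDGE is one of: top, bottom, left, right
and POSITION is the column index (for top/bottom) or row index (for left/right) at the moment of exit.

Answer: left 5

Derivation:
Step 1: enter (6,1), '.' pass, move up to (5,1)
Step 2: enter (5,1), '\' deflects up->left, move left to (5,0)
Step 3: enter (5,0), '.' pass, move left to (5,-1)
Step 4: at (5,-1) — EXIT via left edge, pos 5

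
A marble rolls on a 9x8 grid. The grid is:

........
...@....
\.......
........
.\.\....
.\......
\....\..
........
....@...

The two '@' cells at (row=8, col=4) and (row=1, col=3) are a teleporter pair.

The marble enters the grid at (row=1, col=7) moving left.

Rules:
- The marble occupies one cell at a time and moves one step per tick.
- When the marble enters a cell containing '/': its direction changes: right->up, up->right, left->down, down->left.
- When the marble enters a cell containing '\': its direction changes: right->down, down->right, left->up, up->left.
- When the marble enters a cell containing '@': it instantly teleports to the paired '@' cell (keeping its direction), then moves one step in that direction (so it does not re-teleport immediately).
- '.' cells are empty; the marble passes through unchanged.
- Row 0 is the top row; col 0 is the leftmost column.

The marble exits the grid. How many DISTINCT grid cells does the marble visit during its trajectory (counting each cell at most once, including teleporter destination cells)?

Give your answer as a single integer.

Step 1: enter (1,7), '.' pass, move left to (1,6)
Step 2: enter (1,6), '.' pass, move left to (1,5)
Step 3: enter (1,5), '.' pass, move left to (1,4)
Step 4: enter (1,4), '.' pass, move left to (1,3)
Step 5: enter (1,3), '@' teleport (1,3)->(8,4), also enter (8,4), move left to (8,3)
Step 6: enter (8,3), '.' pass, move left to (8,2)
Step 7: enter (8,2), '.' pass, move left to (8,1)
Step 8: enter (8,1), '.' pass, move left to (8,0)
Step 9: enter (8,0), '.' pass, move left to (8,-1)
Step 10: at (8,-1) — EXIT via left edge, pos 8
Distinct cells visited: 10 (path length 10)

Answer: 10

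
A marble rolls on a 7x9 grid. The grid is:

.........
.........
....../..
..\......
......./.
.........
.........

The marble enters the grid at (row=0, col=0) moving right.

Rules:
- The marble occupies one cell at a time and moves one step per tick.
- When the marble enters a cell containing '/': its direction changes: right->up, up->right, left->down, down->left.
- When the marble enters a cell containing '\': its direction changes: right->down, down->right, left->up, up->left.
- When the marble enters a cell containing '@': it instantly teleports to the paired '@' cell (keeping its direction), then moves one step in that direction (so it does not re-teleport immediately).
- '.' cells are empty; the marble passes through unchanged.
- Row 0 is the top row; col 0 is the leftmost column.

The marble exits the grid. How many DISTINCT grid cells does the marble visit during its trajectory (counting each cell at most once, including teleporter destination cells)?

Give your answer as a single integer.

Answer: 9

Derivation:
Step 1: enter (0,0), '.' pass, move right to (0,1)
Step 2: enter (0,1), '.' pass, move right to (0,2)
Step 3: enter (0,2), '.' pass, move right to (0,3)
Step 4: enter (0,3), '.' pass, move right to (0,4)
Step 5: enter (0,4), '.' pass, move right to (0,5)
Step 6: enter (0,5), '.' pass, move right to (0,6)
Step 7: enter (0,6), '.' pass, move right to (0,7)
Step 8: enter (0,7), '.' pass, move right to (0,8)
Step 9: enter (0,8), '.' pass, move right to (0,9)
Step 10: at (0,9) — EXIT via right edge, pos 0
Distinct cells visited: 9 (path length 9)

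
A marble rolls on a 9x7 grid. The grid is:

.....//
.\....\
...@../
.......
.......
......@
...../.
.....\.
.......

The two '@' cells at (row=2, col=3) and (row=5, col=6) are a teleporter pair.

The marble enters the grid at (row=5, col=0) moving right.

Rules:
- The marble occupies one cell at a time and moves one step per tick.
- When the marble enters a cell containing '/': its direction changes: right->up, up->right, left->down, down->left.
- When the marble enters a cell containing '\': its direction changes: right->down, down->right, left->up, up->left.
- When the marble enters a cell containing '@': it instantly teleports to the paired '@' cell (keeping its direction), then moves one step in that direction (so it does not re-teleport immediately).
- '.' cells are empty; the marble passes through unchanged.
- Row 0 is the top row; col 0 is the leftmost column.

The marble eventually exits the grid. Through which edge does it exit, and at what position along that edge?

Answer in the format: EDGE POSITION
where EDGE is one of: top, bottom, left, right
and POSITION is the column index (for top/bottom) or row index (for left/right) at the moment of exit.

Step 1: enter (5,0), '.' pass, move right to (5,1)
Step 2: enter (5,1), '.' pass, move right to (5,2)
Step 3: enter (5,2), '.' pass, move right to (5,3)
Step 4: enter (5,3), '.' pass, move right to (5,4)
Step 5: enter (5,4), '.' pass, move right to (5,5)
Step 6: enter (5,5), '.' pass, move right to (5,6)
Step 7: enter (5,6), '@' teleport (5,6)->(2,3), also enter (2,3), move right to (2,4)
Step 8: enter (2,4), '.' pass, move right to (2,5)
Step 9: enter (2,5), '.' pass, move right to (2,6)
Step 10: enter (2,6), '/' deflects right->up, move up to (1,6)
Step 11: enter (1,6), '\' deflects up->left, move left to (1,5)
Step 12: enter (1,5), '.' pass, move left to (1,4)
Step 13: enter (1,4), '.' pass, move left to (1,3)
Step 14: enter (1,3), '.' pass, move left to (1,2)
Step 15: enter (1,2), '.' pass, move left to (1,1)
Step 16: enter (1,1), '\' deflects left->up, move up to (0,1)
Step 17: enter (0,1), '.' pass, move up to (-1,1)
Step 18: at (-1,1) — EXIT via top edge, pos 1

Answer: top 1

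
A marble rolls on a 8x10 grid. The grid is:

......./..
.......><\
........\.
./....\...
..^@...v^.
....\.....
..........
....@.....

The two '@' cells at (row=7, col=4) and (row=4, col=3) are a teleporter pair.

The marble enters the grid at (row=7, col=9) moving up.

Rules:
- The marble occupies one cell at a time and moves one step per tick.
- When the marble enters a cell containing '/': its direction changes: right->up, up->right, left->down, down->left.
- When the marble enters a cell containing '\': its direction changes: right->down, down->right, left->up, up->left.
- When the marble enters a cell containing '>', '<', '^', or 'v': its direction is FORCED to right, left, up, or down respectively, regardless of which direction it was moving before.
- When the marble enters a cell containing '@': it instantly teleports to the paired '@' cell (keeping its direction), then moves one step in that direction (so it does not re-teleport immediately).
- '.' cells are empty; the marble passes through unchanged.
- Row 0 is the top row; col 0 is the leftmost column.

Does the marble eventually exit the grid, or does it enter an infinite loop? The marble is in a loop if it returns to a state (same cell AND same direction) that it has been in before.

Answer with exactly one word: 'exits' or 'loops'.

Step 1: enter (7,9), '.' pass, move up to (6,9)
Step 2: enter (6,9), '.' pass, move up to (5,9)
Step 3: enter (5,9), '.' pass, move up to (4,9)
Step 4: enter (4,9), '.' pass, move up to (3,9)
Step 5: enter (3,9), '.' pass, move up to (2,9)
Step 6: enter (2,9), '.' pass, move up to (1,9)
Step 7: enter (1,9), '\' deflects up->left, move left to (1,8)
Step 8: enter (1,8), '<' forces left->left, move left to (1,7)
Step 9: enter (1,7), '>' forces left->right, move right to (1,8)
Step 10: enter (1,8), '<' forces right->left, move left to (1,7)
Step 11: at (1,7) dir=left — LOOP DETECTED (seen before)

Answer: loops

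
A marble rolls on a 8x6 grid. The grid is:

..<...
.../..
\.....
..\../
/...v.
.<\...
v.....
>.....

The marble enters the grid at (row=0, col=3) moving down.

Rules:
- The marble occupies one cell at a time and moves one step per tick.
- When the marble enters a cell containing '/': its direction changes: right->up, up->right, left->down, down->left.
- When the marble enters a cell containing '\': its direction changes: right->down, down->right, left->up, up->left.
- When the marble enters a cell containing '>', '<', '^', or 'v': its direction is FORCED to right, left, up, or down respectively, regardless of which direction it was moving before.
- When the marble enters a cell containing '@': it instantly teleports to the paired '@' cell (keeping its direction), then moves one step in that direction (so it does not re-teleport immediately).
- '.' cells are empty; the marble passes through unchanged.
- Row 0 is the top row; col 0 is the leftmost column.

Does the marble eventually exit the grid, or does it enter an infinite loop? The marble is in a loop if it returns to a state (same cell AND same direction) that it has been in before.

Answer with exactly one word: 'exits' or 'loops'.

Step 1: enter (0,3), '.' pass, move down to (1,3)
Step 2: enter (1,3), '/' deflects down->left, move left to (1,2)
Step 3: enter (1,2), '.' pass, move left to (1,1)
Step 4: enter (1,1), '.' pass, move left to (1,0)
Step 5: enter (1,0), '.' pass, move left to (1,-1)
Step 6: at (1,-1) — EXIT via left edge, pos 1

Answer: exits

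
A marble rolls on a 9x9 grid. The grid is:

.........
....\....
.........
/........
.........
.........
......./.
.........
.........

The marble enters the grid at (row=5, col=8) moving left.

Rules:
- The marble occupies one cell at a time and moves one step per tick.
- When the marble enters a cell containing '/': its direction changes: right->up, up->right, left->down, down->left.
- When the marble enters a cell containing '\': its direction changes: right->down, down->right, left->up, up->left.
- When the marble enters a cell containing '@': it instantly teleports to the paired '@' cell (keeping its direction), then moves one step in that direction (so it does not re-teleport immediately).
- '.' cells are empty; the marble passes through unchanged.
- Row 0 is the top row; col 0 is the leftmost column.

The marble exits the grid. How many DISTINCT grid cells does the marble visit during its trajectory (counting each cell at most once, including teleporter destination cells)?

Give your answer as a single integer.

Answer: 9

Derivation:
Step 1: enter (5,8), '.' pass, move left to (5,7)
Step 2: enter (5,7), '.' pass, move left to (5,6)
Step 3: enter (5,6), '.' pass, move left to (5,5)
Step 4: enter (5,5), '.' pass, move left to (5,4)
Step 5: enter (5,4), '.' pass, move left to (5,3)
Step 6: enter (5,3), '.' pass, move left to (5,2)
Step 7: enter (5,2), '.' pass, move left to (5,1)
Step 8: enter (5,1), '.' pass, move left to (5,0)
Step 9: enter (5,0), '.' pass, move left to (5,-1)
Step 10: at (5,-1) — EXIT via left edge, pos 5
Distinct cells visited: 9 (path length 9)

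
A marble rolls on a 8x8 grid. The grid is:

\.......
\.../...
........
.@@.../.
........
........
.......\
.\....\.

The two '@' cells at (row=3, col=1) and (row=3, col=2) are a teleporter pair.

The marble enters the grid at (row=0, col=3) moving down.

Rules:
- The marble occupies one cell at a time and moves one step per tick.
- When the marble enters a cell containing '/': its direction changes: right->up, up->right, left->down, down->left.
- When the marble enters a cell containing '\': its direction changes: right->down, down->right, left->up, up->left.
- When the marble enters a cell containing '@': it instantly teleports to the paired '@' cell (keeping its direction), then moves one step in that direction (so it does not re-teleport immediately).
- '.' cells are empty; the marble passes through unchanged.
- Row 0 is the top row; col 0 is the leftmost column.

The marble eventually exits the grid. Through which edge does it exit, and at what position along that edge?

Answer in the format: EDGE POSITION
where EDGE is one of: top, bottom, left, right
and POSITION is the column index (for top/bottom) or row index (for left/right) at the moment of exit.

Answer: bottom 3

Derivation:
Step 1: enter (0,3), '.' pass, move down to (1,3)
Step 2: enter (1,3), '.' pass, move down to (2,3)
Step 3: enter (2,3), '.' pass, move down to (3,3)
Step 4: enter (3,3), '.' pass, move down to (4,3)
Step 5: enter (4,3), '.' pass, move down to (5,3)
Step 6: enter (5,3), '.' pass, move down to (6,3)
Step 7: enter (6,3), '.' pass, move down to (7,3)
Step 8: enter (7,3), '.' pass, move down to (8,3)
Step 9: at (8,3) — EXIT via bottom edge, pos 3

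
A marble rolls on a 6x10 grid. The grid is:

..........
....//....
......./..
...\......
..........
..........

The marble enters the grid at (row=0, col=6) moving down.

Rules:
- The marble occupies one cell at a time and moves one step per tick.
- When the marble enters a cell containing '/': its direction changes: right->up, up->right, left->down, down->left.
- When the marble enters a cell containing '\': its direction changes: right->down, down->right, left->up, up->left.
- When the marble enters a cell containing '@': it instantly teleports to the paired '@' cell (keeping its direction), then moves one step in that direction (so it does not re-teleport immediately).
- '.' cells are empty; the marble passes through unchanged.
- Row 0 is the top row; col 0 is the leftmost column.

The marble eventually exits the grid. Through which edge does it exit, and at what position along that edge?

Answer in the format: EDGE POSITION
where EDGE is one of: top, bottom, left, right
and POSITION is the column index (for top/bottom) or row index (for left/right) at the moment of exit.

Step 1: enter (0,6), '.' pass, move down to (1,6)
Step 2: enter (1,6), '.' pass, move down to (2,6)
Step 3: enter (2,6), '.' pass, move down to (3,6)
Step 4: enter (3,6), '.' pass, move down to (4,6)
Step 5: enter (4,6), '.' pass, move down to (5,6)
Step 6: enter (5,6), '.' pass, move down to (6,6)
Step 7: at (6,6) — EXIT via bottom edge, pos 6

Answer: bottom 6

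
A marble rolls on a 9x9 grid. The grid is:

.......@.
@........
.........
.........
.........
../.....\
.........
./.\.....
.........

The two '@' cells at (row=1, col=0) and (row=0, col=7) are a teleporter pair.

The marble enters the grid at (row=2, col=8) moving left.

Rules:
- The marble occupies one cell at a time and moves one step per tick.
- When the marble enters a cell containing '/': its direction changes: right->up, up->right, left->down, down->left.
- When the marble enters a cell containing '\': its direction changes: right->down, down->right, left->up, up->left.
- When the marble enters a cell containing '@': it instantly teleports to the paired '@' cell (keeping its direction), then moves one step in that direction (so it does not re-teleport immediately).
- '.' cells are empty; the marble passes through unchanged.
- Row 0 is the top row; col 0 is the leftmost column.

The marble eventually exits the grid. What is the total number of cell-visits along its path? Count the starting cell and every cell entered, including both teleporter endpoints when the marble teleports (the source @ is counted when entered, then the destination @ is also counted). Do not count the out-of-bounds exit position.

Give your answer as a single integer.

Answer: 9

Derivation:
Step 1: enter (2,8), '.' pass, move left to (2,7)
Step 2: enter (2,7), '.' pass, move left to (2,6)
Step 3: enter (2,6), '.' pass, move left to (2,5)
Step 4: enter (2,5), '.' pass, move left to (2,4)
Step 5: enter (2,4), '.' pass, move left to (2,3)
Step 6: enter (2,3), '.' pass, move left to (2,2)
Step 7: enter (2,2), '.' pass, move left to (2,1)
Step 8: enter (2,1), '.' pass, move left to (2,0)
Step 9: enter (2,0), '.' pass, move left to (2,-1)
Step 10: at (2,-1) — EXIT via left edge, pos 2
Path length (cell visits): 9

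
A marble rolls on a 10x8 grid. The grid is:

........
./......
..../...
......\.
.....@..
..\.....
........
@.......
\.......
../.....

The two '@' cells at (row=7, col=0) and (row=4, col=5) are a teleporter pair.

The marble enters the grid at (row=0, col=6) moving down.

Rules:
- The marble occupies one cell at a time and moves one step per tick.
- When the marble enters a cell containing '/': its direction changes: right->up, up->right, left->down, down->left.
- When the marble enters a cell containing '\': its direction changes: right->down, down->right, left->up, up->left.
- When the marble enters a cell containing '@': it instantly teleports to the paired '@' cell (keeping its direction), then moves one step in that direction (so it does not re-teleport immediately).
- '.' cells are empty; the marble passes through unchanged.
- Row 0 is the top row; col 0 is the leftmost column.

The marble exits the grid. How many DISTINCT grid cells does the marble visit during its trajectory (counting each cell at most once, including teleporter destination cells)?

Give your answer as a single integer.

Step 1: enter (0,6), '.' pass, move down to (1,6)
Step 2: enter (1,6), '.' pass, move down to (2,6)
Step 3: enter (2,6), '.' pass, move down to (3,6)
Step 4: enter (3,6), '\' deflects down->right, move right to (3,7)
Step 5: enter (3,7), '.' pass, move right to (3,8)
Step 6: at (3,8) — EXIT via right edge, pos 3
Distinct cells visited: 5 (path length 5)

Answer: 5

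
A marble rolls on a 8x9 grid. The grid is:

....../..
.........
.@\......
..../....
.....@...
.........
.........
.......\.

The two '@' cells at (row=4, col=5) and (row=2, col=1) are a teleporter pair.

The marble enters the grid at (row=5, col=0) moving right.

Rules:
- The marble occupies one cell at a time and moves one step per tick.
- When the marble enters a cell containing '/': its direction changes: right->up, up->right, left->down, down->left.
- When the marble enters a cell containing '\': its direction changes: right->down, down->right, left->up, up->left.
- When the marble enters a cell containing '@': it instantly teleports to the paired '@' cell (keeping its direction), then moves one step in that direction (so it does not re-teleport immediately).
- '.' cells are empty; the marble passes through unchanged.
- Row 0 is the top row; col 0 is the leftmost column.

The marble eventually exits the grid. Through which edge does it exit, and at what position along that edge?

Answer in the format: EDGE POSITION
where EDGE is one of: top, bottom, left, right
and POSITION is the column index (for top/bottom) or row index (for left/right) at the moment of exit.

Step 1: enter (5,0), '.' pass, move right to (5,1)
Step 2: enter (5,1), '.' pass, move right to (5,2)
Step 3: enter (5,2), '.' pass, move right to (5,3)
Step 4: enter (5,3), '.' pass, move right to (5,4)
Step 5: enter (5,4), '.' pass, move right to (5,5)
Step 6: enter (5,5), '.' pass, move right to (5,6)
Step 7: enter (5,6), '.' pass, move right to (5,7)
Step 8: enter (5,7), '.' pass, move right to (5,8)
Step 9: enter (5,8), '.' pass, move right to (5,9)
Step 10: at (5,9) — EXIT via right edge, pos 5

Answer: right 5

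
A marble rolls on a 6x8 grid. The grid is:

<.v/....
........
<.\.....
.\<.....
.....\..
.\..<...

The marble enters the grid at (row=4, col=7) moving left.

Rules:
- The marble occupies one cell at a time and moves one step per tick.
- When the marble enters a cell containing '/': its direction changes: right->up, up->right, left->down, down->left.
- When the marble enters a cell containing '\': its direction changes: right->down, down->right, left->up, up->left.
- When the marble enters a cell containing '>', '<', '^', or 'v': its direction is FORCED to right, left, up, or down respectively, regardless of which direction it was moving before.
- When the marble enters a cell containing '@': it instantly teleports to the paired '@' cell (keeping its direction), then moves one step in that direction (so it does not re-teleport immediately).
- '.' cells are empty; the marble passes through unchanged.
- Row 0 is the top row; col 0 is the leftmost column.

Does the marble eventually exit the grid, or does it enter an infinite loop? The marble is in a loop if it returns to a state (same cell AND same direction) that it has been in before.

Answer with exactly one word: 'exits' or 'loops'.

Step 1: enter (4,7), '.' pass, move left to (4,6)
Step 2: enter (4,6), '.' pass, move left to (4,5)
Step 3: enter (4,5), '\' deflects left->up, move up to (3,5)
Step 4: enter (3,5), '.' pass, move up to (2,5)
Step 5: enter (2,5), '.' pass, move up to (1,5)
Step 6: enter (1,5), '.' pass, move up to (0,5)
Step 7: enter (0,5), '.' pass, move up to (-1,5)
Step 8: at (-1,5) — EXIT via top edge, pos 5

Answer: exits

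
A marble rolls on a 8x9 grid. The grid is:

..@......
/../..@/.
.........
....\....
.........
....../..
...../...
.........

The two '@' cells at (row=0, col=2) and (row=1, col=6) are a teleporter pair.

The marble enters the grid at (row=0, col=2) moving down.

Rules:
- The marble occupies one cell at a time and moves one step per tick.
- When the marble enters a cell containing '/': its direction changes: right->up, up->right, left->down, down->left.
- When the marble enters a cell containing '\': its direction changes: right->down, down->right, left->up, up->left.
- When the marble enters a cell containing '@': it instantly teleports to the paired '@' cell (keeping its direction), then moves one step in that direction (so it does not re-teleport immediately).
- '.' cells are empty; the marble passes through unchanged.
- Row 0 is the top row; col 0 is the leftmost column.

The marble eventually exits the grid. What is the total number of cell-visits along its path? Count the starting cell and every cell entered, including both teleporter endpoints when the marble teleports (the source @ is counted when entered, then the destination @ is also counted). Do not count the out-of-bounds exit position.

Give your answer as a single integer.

Step 1: enter (0,2), '@' teleport (0,2)->(1,6), also enter (1,6), move down to (2,6)
Step 2: enter (2,6), '.' pass, move down to (3,6)
Step 3: enter (3,6), '.' pass, move down to (4,6)
Step 4: enter (4,6), '.' pass, move down to (5,6)
Step 5: enter (5,6), '/' deflects down->left, move left to (5,5)
Step 6: enter (5,5), '.' pass, move left to (5,4)
Step 7: enter (5,4), '.' pass, move left to (5,3)
Step 8: enter (5,3), '.' pass, move left to (5,2)
Step 9: enter (5,2), '.' pass, move left to (5,1)
Step 10: enter (5,1), '.' pass, move left to (5,0)
Step 11: enter (5,0), '.' pass, move left to (5,-1)
Step 12: at (5,-1) — EXIT via left edge, pos 5
Path length (cell visits): 12

Answer: 12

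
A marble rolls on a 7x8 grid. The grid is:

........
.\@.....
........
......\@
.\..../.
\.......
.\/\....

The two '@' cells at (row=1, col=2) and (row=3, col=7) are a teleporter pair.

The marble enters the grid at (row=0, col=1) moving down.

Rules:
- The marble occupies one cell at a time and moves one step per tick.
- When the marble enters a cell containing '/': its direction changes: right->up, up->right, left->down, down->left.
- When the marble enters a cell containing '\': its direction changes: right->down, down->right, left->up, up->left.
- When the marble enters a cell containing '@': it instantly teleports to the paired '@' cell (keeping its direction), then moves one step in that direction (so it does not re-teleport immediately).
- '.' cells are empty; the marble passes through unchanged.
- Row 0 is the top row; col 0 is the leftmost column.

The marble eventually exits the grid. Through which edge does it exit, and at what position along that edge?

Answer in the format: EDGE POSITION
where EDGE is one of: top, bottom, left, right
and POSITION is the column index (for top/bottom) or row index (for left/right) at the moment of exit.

Step 1: enter (0,1), '.' pass, move down to (1,1)
Step 2: enter (1,1), '\' deflects down->right, move right to (1,2)
Step 3: enter (1,2), '@' teleport (1,2)->(3,7), also enter (3,7), move right to (3,8)
Step 4: at (3,8) — EXIT via right edge, pos 3

Answer: right 3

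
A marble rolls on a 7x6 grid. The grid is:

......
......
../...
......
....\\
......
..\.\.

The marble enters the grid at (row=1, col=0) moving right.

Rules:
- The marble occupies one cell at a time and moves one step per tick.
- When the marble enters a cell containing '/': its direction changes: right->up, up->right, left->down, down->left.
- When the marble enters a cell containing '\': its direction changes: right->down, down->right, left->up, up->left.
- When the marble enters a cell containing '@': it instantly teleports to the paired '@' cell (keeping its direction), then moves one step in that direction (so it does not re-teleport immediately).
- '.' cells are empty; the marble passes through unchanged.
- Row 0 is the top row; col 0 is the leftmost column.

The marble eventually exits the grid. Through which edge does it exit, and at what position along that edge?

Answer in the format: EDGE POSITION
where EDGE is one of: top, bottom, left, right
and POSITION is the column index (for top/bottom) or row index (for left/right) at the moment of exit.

Answer: right 1

Derivation:
Step 1: enter (1,0), '.' pass, move right to (1,1)
Step 2: enter (1,1), '.' pass, move right to (1,2)
Step 3: enter (1,2), '.' pass, move right to (1,3)
Step 4: enter (1,3), '.' pass, move right to (1,4)
Step 5: enter (1,4), '.' pass, move right to (1,5)
Step 6: enter (1,5), '.' pass, move right to (1,6)
Step 7: at (1,6) — EXIT via right edge, pos 1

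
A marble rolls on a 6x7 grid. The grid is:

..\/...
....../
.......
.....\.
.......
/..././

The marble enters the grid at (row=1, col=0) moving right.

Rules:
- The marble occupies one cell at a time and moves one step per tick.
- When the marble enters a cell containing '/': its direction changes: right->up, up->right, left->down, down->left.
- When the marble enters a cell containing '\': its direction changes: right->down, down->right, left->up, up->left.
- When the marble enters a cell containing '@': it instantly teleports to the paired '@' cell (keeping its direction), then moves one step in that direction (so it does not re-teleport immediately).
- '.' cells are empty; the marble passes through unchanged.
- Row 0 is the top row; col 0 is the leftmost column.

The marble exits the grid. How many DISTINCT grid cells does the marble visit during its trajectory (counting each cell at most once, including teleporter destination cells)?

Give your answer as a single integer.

Answer: 8

Derivation:
Step 1: enter (1,0), '.' pass, move right to (1,1)
Step 2: enter (1,1), '.' pass, move right to (1,2)
Step 3: enter (1,2), '.' pass, move right to (1,3)
Step 4: enter (1,3), '.' pass, move right to (1,4)
Step 5: enter (1,4), '.' pass, move right to (1,5)
Step 6: enter (1,5), '.' pass, move right to (1,6)
Step 7: enter (1,6), '/' deflects right->up, move up to (0,6)
Step 8: enter (0,6), '.' pass, move up to (-1,6)
Step 9: at (-1,6) — EXIT via top edge, pos 6
Distinct cells visited: 8 (path length 8)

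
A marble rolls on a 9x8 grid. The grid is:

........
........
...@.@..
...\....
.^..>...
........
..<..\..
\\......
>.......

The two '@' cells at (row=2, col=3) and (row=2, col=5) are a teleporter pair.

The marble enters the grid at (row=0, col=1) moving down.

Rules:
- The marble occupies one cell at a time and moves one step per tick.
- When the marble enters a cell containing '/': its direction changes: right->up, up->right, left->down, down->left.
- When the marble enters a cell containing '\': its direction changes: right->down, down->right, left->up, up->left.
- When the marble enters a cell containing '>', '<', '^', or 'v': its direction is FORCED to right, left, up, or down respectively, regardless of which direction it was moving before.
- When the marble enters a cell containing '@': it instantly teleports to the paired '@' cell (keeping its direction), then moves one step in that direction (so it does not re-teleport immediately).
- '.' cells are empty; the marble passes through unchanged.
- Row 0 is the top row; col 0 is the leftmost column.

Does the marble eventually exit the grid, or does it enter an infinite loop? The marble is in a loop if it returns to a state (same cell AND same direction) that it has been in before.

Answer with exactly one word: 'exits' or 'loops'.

Answer: exits

Derivation:
Step 1: enter (0,1), '.' pass, move down to (1,1)
Step 2: enter (1,1), '.' pass, move down to (2,1)
Step 3: enter (2,1), '.' pass, move down to (3,1)
Step 4: enter (3,1), '.' pass, move down to (4,1)
Step 5: enter (4,1), '^' forces down->up, move up to (3,1)
Step 6: enter (3,1), '.' pass, move up to (2,1)
Step 7: enter (2,1), '.' pass, move up to (1,1)
Step 8: enter (1,1), '.' pass, move up to (0,1)
Step 9: enter (0,1), '.' pass, move up to (-1,1)
Step 10: at (-1,1) — EXIT via top edge, pos 1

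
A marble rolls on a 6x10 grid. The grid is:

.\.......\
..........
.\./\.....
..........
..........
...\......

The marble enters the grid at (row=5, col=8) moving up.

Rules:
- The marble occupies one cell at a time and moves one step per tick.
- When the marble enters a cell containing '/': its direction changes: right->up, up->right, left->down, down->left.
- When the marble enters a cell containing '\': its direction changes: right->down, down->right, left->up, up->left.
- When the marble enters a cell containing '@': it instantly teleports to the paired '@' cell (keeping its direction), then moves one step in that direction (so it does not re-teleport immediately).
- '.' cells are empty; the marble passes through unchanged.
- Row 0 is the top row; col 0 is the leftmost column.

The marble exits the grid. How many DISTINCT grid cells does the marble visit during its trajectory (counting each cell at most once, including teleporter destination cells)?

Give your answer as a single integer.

Step 1: enter (5,8), '.' pass, move up to (4,8)
Step 2: enter (4,8), '.' pass, move up to (3,8)
Step 3: enter (3,8), '.' pass, move up to (2,8)
Step 4: enter (2,8), '.' pass, move up to (1,8)
Step 5: enter (1,8), '.' pass, move up to (0,8)
Step 6: enter (0,8), '.' pass, move up to (-1,8)
Step 7: at (-1,8) — EXIT via top edge, pos 8
Distinct cells visited: 6 (path length 6)

Answer: 6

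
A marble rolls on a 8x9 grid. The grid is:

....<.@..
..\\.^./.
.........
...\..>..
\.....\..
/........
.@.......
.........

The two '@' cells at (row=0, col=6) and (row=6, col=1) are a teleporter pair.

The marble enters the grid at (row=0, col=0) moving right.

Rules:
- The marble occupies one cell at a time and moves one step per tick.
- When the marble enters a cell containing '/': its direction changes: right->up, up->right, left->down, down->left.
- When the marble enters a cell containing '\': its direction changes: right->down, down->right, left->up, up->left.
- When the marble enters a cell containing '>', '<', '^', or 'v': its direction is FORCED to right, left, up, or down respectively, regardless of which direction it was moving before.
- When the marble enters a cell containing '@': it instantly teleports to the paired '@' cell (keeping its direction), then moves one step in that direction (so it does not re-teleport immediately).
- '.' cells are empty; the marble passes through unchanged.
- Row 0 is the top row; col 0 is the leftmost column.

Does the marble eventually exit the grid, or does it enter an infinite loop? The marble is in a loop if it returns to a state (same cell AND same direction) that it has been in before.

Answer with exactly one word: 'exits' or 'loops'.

Step 1: enter (0,0), '.' pass, move right to (0,1)
Step 2: enter (0,1), '.' pass, move right to (0,2)
Step 3: enter (0,2), '.' pass, move right to (0,3)
Step 4: enter (0,3), '.' pass, move right to (0,4)
Step 5: enter (0,4), '<' forces right->left, move left to (0,3)
Step 6: enter (0,3), '.' pass, move left to (0,2)
Step 7: enter (0,2), '.' pass, move left to (0,1)
Step 8: enter (0,1), '.' pass, move left to (0,0)
Step 9: enter (0,0), '.' pass, move left to (0,-1)
Step 10: at (0,-1) — EXIT via left edge, pos 0

Answer: exits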